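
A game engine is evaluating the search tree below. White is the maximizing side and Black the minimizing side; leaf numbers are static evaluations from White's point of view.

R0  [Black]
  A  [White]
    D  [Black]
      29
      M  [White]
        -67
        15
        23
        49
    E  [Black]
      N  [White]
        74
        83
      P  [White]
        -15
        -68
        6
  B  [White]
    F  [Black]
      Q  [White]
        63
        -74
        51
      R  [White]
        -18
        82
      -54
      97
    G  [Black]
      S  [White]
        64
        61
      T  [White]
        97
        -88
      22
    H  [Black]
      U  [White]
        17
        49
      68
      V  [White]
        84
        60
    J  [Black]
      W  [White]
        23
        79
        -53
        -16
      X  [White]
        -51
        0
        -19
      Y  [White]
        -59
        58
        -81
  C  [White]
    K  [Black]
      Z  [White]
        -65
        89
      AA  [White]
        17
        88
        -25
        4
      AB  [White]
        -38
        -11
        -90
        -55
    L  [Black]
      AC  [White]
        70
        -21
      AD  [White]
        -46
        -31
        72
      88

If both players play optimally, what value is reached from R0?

29

M (White): max(-67, 15, 23, 49) = 49
D (Black): min(29, 49) = 29
N (White): max(74, 83) = 83
P (White): max(-15, -68, 6) = 6
E (Black): min(83, 6) = 6
A (White): max(29, 6) = 29
Q (White): max(63, -74, 51) = 63
R (White): max(-18, 82) = 82
F (Black): min(63, 82, -54, 97) = -54
S (White): max(64, 61) = 64
T (White): max(97, -88) = 97
G (Black): min(64, 97, 22) = 22
U (White): max(17, 49) = 49
V (White): max(84, 60) = 84
H (Black): min(49, 68, 84) = 49
W (White): max(23, 79, -53, -16) = 79
X (White): max(-51, 0, -19) = 0
Y (White): max(-59, 58, -81) = 58
J (Black): min(79, 0, 58) = 0
B (White): max(-54, 22, 49, 0) = 49
Z (White): max(-65, 89) = 89
AA (White): max(17, 88, -25, 4) = 88
AB (White): max(-38, -11, -90, -55) = -11
K (Black): min(89, 88, -11) = -11
AC (White): max(70, -21) = 70
AD (White): max(-46, -31, 72) = 72
L (Black): min(70, 72, 88) = 70
C (White): max(-11, 70) = 70
R0 (Black): min(29, 49, 70) = 29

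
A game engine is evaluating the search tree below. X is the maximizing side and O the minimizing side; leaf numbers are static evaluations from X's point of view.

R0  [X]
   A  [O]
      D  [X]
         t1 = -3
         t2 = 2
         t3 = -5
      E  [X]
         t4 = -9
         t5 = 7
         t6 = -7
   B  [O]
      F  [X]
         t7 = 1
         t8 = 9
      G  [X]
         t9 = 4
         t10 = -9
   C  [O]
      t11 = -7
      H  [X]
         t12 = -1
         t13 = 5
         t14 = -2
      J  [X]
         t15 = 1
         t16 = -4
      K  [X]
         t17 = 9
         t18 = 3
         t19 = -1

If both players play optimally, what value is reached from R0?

4

D (X): max(-3, 2, -5) = 2
E (X): max(-9, 7, -7) = 7
A (O): min(2, 7) = 2
F (X): max(1, 9) = 9
G (X): max(4, -9) = 4
B (O): min(9, 4) = 4
H (X): max(-1, 5, -2) = 5
J (X): max(1, -4) = 1
K (X): max(9, 3, -1) = 9
C (O): min(-7, 5, 1, 9) = -7
R0 (X): max(2, 4, -7) = 4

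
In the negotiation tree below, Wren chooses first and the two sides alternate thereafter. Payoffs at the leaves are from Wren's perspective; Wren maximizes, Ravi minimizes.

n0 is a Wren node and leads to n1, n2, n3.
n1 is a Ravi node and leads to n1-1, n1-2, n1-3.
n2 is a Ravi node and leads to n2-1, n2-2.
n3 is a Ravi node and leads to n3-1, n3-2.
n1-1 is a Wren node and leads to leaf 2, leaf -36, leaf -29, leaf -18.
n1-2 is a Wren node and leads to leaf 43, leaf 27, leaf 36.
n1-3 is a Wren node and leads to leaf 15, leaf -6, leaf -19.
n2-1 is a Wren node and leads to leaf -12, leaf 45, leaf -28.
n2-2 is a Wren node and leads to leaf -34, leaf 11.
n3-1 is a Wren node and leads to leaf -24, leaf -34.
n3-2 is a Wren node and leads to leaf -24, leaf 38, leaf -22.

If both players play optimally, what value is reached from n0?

11

n1-1 (Wren): max(2, -36, -29, -18) = 2
n1-2 (Wren): max(43, 27, 36) = 43
n1-3 (Wren): max(15, -6, -19) = 15
n1 (Ravi): min(2, 43, 15) = 2
n2-1 (Wren): max(-12, 45, -28) = 45
n2-2 (Wren): max(-34, 11) = 11
n2 (Ravi): min(45, 11) = 11
n3-1 (Wren): max(-24, -34) = -24
n3-2 (Wren): max(-24, 38, -22) = 38
n3 (Ravi): min(-24, 38) = -24
n0 (Wren): max(2, 11, -24) = 11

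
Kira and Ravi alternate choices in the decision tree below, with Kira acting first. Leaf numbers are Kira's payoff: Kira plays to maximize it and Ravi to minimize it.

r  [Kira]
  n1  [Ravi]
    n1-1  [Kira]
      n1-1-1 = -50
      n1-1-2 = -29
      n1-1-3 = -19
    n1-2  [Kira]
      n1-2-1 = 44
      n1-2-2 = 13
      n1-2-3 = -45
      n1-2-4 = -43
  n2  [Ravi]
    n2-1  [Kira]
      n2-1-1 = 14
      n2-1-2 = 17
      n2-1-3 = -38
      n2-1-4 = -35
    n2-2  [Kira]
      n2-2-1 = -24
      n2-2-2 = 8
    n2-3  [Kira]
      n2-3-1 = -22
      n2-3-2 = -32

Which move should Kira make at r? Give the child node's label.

n1-1 (Kira): max(-50, -29, -19) = -19
n1-2 (Kira): max(44, 13, -45, -43) = 44
n1 (Ravi): min(-19, 44) = -19
n2-1 (Kira): max(14, 17, -38, -35) = 17
n2-2 (Kira): max(-24, 8) = 8
n2-3 (Kira): max(-22, -32) = -22
n2 (Ravi): min(17, 8, -22) = -22
r (Kira): max(-19, -22) = -19
Kira at r wants the highest of {n1=-19, n2=-22}, so chooses n1.

n1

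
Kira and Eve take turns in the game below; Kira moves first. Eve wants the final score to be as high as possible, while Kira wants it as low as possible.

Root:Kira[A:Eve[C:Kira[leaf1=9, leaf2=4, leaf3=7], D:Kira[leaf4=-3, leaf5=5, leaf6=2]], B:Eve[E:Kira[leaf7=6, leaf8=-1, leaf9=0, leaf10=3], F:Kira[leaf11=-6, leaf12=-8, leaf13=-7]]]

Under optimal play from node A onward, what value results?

4

C (Kira): min(9, 4, 7) = 4
D (Kira): min(-3, 5, 2) = -3
A (Eve): max(4, -3) = 4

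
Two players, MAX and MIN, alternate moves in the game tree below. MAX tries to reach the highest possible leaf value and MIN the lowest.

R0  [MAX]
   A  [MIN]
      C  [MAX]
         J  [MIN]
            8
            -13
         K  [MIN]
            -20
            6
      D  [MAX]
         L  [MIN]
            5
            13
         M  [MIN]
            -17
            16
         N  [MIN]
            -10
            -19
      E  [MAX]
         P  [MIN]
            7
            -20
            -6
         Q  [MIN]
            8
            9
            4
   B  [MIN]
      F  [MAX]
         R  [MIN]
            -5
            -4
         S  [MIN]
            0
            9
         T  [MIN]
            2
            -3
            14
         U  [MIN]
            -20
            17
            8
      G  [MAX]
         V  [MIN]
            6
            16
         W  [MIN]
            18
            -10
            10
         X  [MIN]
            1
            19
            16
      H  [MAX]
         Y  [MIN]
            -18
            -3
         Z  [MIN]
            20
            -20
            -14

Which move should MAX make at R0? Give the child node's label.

J (MIN): min(8, -13) = -13
K (MIN): min(-20, 6) = -20
C (MAX): max(-13, -20) = -13
L (MIN): min(5, 13) = 5
M (MIN): min(-17, 16) = -17
N (MIN): min(-10, -19) = -19
D (MAX): max(5, -17, -19) = 5
P (MIN): min(7, -20, -6) = -20
Q (MIN): min(8, 9, 4) = 4
E (MAX): max(-20, 4) = 4
A (MIN): min(-13, 5, 4) = -13
R (MIN): min(-5, -4) = -5
S (MIN): min(0, 9) = 0
T (MIN): min(2, -3, 14) = -3
U (MIN): min(-20, 17, 8) = -20
F (MAX): max(-5, 0, -3, -20) = 0
V (MIN): min(6, 16) = 6
W (MIN): min(18, -10, 10) = -10
X (MIN): min(1, 19, 16) = 1
G (MAX): max(6, -10, 1) = 6
Y (MIN): min(-18, -3) = -18
Z (MIN): min(20, -20, -14) = -20
H (MAX): max(-18, -20) = -18
B (MIN): min(0, 6, -18) = -18
R0 (MAX): max(-13, -18) = -13
MAX at R0 wants the highest of {A=-13, B=-18}, so chooses A.

A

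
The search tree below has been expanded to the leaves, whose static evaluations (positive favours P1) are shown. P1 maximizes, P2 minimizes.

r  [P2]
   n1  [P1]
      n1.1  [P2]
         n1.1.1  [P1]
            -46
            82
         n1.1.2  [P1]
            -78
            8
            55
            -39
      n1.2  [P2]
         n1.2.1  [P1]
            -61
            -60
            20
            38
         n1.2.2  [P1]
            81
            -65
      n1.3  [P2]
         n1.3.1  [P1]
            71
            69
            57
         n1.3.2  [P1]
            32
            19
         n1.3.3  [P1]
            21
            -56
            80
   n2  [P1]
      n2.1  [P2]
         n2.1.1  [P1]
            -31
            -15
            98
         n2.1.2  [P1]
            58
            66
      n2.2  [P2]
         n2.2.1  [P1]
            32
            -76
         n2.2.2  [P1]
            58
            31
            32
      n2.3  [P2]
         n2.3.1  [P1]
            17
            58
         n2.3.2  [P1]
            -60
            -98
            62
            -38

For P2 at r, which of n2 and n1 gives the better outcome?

n2.1.1 (P1): max(-31, -15, 98) = 98
n2.1.2 (P1): max(58, 66) = 66
n2.1 (P2): min(98, 66) = 66
n2.2.1 (P1): max(32, -76) = 32
n2.2.2 (P1): max(58, 31, 32) = 58
n2.2 (P2): min(32, 58) = 32
n2.3.1 (P1): max(17, 58) = 58
n2.3.2 (P1): max(-60, -98, 62, -38) = 62
n2.3 (P2): min(58, 62) = 58
n2 (P1): max(66, 32, 58) = 66
n1.1.1 (P1): max(-46, 82) = 82
n1.1.2 (P1): max(-78, 8, 55, -39) = 55
n1.1 (P2): min(82, 55) = 55
n1.2.1 (P1): max(-61, -60, 20, 38) = 38
n1.2.2 (P1): max(81, -65) = 81
n1.2 (P2): min(38, 81) = 38
n1.3.1 (P1): max(71, 69, 57) = 71
n1.3.2 (P1): max(32, 19) = 32
n1.3.3 (P1): max(21, -56, 80) = 80
n1.3 (P2): min(71, 32, 80) = 32
n1 (P1): max(55, 38, 32) = 55
P2 prefers the lower value; n2=66, n1=55. n1 is better since 55 < 66.

n1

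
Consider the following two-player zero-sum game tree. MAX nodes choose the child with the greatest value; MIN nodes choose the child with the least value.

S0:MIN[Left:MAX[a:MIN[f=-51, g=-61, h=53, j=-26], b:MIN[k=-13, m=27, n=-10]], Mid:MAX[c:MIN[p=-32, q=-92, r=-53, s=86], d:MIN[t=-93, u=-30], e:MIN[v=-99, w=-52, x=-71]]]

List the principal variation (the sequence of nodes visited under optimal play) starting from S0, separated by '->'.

a (MIN): min(-51, -61, 53, -26) = -61
b (MIN): min(-13, 27, -10) = -13
Left (MAX): max(-61, -13) = -13
c (MIN): min(-32, -92, -53, 86) = -92
d (MIN): min(-93, -30) = -93
e (MIN): min(-99, -52, -71) = -99
Mid (MAX): max(-92, -93, -99) = -92
S0 (MIN): min(-13, -92) = -92
At S0, MIN picks Mid (lowest: -92).
At Mid, MAX picks c (highest: -92).
At c, MIN picks q (lowest: -92).
Terminal value -92.

S0 -> Mid -> c -> q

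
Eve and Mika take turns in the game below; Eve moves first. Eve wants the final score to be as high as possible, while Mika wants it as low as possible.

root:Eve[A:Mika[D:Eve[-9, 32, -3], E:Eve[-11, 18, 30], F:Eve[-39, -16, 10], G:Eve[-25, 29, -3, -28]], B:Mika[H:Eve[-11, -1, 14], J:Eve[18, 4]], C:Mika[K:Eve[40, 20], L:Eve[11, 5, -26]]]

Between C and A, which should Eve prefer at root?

C

K (Eve): max(40, 20) = 40
L (Eve): max(11, 5, -26) = 11
C (Mika): min(40, 11) = 11
D (Eve): max(-9, 32, -3) = 32
E (Eve): max(-11, 18, 30) = 30
F (Eve): max(-39, -16, 10) = 10
G (Eve): max(-25, 29, -3, -28) = 29
A (Mika): min(32, 30, 10, 29) = 10
Eve prefers the higher value; C=11, A=10. C is better since 11 > 10.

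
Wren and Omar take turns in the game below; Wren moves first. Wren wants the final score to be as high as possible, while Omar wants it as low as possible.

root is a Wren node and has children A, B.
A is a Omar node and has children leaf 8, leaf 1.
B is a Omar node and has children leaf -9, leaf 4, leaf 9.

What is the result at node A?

1

A (Omar): min(8, 1) = 1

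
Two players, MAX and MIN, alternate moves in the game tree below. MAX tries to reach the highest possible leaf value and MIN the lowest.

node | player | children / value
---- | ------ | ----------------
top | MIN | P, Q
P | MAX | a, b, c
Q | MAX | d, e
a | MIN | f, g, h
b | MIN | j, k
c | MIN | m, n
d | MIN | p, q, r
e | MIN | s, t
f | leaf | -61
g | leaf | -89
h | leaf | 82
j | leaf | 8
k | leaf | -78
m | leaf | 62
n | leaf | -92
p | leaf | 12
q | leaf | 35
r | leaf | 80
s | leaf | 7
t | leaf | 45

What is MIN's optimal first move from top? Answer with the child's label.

P

a (MIN): min(-61, -89, 82) = -89
b (MIN): min(8, -78) = -78
c (MIN): min(62, -92) = -92
P (MAX): max(-89, -78, -92) = -78
d (MIN): min(12, 35, 80) = 12
e (MIN): min(7, 45) = 7
Q (MAX): max(12, 7) = 12
top (MIN): min(-78, 12) = -78
MIN at top wants the lowest of {P=-78, Q=12}, so chooses P.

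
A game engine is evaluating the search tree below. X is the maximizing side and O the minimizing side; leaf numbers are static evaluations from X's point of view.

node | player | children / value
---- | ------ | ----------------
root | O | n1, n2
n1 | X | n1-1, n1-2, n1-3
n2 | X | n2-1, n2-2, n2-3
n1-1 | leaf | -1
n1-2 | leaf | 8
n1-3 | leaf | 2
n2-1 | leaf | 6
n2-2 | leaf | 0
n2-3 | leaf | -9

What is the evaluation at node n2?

6

n2 (X): max(6, 0, -9) = 6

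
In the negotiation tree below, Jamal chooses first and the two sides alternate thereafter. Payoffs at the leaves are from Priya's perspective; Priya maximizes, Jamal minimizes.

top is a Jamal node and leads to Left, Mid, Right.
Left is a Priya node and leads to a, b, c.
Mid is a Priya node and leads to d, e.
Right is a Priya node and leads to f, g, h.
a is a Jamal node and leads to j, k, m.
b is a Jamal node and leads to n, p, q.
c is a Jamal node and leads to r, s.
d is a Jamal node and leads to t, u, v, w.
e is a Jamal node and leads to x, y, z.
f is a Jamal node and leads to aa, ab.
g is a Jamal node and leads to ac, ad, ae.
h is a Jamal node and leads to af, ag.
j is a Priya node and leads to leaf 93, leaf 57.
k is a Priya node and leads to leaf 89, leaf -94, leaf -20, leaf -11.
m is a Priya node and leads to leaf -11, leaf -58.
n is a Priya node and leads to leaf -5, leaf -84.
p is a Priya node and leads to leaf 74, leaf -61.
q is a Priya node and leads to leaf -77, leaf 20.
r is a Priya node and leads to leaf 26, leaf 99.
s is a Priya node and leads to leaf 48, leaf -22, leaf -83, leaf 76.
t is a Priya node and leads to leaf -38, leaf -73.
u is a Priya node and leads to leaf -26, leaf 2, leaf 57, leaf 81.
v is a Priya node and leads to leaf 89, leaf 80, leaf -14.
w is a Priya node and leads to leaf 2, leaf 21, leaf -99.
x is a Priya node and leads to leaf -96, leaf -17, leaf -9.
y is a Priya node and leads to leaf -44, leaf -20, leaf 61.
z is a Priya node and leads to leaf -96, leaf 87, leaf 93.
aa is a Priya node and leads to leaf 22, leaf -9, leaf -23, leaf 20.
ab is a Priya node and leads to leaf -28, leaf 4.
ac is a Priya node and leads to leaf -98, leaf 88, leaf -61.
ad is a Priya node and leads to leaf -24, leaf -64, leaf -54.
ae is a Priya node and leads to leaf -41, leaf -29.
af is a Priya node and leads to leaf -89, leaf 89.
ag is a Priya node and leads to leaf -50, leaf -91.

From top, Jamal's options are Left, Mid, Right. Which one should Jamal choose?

Mid

j (Priya): max(93, 57) = 93
k (Priya): max(89, -94, -20, -11) = 89
m (Priya): max(-11, -58) = -11
a (Jamal): min(93, 89, -11) = -11
n (Priya): max(-5, -84) = -5
p (Priya): max(74, -61) = 74
q (Priya): max(-77, 20) = 20
b (Jamal): min(-5, 74, 20) = -5
r (Priya): max(26, 99) = 99
s (Priya): max(48, -22, -83, 76) = 76
c (Jamal): min(99, 76) = 76
Left (Priya): max(-11, -5, 76) = 76
t (Priya): max(-38, -73) = -38
u (Priya): max(-26, 2, 57, 81) = 81
v (Priya): max(89, 80, -14) = 89
w (Priya): max(2, 21, -99) = 21
d (Jamal): min(-38, 81, 89, 21) = -38
x (Priya): max(-96, -17, -9) = -9
y (Priya): max(-44, -20, 61) = 61
z (Priya): max(-96, 87, 93) = 93
e (Jamal): min(-9, 61, 93) = -9
Mid (Priya): max(-38, -9) = -9
aa (Priya): max(22, -9, -23, 20) = 22
ab (Priya): max(-28, 4) = 4
f (Jamal): min(22, 4) = 4
ac (Priya): max(-98, 88, -61) = 88
ad (Priya): max(-24, -64, -54) = -24
ae (Priya): max(-41, -29) = -29
g (Jamal): min(88, -24, -29) = -29
af (Priya): max(-89, 89) = 89
ag (Priya): max(-50, -91) = -50
h (Jamal): min(89, -50) = -50
Right (Priya): max(4, -29, -50) = 4
top (Jamal): min(76, -9, 4) = -9
Jamal at top wants the lowest of {Left=76, Mid=-9, Right=4}, so chooses Mid.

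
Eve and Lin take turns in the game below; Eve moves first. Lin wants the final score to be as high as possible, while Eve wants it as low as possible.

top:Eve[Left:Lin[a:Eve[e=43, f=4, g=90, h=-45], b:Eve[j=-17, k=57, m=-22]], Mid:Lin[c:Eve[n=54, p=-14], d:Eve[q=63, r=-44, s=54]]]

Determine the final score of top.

a (Eve): min(43, 4, 90, -45) = -45
b (Eve): min(-17, 57, -22) = -22
Left (Lin): max(-45, -22) = -22
c (Eve): min(54, -14) = -14
d (Eve): min(63, -44, 54) = -44
Mid (Lin): max(-14, -44) = -14
top (Eve): min(-22, -14) = -22

-22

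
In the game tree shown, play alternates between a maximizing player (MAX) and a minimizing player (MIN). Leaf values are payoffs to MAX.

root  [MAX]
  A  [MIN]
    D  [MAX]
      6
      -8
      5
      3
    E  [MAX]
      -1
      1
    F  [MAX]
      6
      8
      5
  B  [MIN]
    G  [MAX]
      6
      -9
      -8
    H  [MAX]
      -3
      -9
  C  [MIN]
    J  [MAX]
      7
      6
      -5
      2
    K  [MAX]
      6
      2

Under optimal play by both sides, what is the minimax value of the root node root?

D (MAX): max(6, -8, 5, 3) = 6
E (MAX): max(-1, 1) = 1
F (MAX): max(6, 8, 5) = 8
A (MIN): min(6, 1, 8) = 1
G (MAX): max(6, -9, -8) = 6
H (MAX): max(-3, -9) = -3
B (MIN): min(6, -3) = -3
J (MAX): max(7, 6, -5, 2) = 7
K (MAX): max(6, 2) = 6
C (MIN): min(7, 6) = 6
root (MAX): max(1, -3, 6) = 6

6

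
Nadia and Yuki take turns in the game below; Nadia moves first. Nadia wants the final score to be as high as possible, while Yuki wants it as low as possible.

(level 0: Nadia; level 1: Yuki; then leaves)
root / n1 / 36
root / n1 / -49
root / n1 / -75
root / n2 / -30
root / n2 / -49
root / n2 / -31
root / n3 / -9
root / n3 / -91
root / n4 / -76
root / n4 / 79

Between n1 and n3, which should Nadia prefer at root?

n1 (Yuki): min(36, -49, -75) = -75
n3 (Yuki): min(-9, -91) = -91
Nadia prefers the higher value; n1=-75, n3=-91. n1 is better since -75 > -91.

n1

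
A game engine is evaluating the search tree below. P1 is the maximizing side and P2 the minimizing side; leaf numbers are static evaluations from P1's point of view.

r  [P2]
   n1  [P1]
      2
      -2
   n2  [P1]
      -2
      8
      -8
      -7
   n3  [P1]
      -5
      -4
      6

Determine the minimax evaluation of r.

2

n1 (P1): max(2, -2) = 2
n2 (P1): max(-2, 8, -8, -7) = 8
n3 (P1): max(-5, -4, 6) = 6
r (P2): min(2, 8, 6) = 2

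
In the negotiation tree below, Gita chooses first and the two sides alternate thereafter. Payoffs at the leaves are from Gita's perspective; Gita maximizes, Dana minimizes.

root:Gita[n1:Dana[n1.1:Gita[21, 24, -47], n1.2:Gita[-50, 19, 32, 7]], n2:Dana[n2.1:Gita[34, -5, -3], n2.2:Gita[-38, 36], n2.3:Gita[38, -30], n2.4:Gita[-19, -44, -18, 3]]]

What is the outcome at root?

24

n1.1 (Gita): max(21, 24, -47) = 24
n1.2 (Gita): max(-50, 19, 32, 7) = 32
n1 (Dana): min(24, 32) = 24
n2.1 (Gita): max(34, -5, -3) = 34
n2.2 (Gita): max(-38, 36) = 36
n2.3 (Gita): max(38, -30) = 38
n2.4 (Gita): max(-19, -44, -18, 3) = 3
n2 (Dana): min(34, 36, 38, 3) = 3
root (Gita): max(24, 3) = 24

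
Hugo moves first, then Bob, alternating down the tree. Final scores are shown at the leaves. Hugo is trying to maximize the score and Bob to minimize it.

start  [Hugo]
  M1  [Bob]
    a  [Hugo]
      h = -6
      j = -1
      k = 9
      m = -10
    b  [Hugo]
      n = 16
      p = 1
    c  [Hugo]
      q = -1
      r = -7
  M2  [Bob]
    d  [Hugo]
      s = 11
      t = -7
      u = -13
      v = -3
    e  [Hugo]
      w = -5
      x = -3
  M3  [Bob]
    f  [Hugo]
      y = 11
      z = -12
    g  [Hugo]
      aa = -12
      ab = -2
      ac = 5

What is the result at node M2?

d (Hugo): max(11, -7, -13, -3) = 11
e (Hugo): max(-5, -3) = -3
M2 (Bob): min(11, -3) = -3

-3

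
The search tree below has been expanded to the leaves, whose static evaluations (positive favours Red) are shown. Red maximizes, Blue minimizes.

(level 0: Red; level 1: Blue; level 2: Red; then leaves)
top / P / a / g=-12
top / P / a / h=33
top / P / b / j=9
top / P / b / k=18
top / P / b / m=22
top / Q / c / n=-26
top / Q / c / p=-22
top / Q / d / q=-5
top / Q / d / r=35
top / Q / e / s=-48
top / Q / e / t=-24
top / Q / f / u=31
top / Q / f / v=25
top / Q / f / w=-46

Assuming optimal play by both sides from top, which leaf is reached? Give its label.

a (Red): max(-12, 33) = 33
b (Red): max(9, 18, 22) = 22
P (Blue): min(33, 22) = 22
c (Red): max(-26, -22) = -22
d (Red): max(-5, 35) = 35
e (Red): max(-48, -24) = -24
f (Red): max(31, 25, -46) = 31
Q (Blue): min(-22, 35, -24, 31) = -24
top (Red): max(22, -24) = 22
At top, Red picks P (highest: 22).
At P, Blue picks b (lowest: 22).
At b, Red picks m (highest: 22).
Terminal value 22.

m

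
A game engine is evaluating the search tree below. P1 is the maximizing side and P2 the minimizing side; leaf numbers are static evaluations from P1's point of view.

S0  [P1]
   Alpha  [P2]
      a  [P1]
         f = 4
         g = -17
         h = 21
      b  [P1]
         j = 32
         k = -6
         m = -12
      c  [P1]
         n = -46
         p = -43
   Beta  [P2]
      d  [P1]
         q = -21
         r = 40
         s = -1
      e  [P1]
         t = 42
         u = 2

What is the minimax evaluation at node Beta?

d (P1): max(-21, 40, -1) = 40
e (P1): max(42, 2) = 42
Beta (P2): min(40, 42) = 40

40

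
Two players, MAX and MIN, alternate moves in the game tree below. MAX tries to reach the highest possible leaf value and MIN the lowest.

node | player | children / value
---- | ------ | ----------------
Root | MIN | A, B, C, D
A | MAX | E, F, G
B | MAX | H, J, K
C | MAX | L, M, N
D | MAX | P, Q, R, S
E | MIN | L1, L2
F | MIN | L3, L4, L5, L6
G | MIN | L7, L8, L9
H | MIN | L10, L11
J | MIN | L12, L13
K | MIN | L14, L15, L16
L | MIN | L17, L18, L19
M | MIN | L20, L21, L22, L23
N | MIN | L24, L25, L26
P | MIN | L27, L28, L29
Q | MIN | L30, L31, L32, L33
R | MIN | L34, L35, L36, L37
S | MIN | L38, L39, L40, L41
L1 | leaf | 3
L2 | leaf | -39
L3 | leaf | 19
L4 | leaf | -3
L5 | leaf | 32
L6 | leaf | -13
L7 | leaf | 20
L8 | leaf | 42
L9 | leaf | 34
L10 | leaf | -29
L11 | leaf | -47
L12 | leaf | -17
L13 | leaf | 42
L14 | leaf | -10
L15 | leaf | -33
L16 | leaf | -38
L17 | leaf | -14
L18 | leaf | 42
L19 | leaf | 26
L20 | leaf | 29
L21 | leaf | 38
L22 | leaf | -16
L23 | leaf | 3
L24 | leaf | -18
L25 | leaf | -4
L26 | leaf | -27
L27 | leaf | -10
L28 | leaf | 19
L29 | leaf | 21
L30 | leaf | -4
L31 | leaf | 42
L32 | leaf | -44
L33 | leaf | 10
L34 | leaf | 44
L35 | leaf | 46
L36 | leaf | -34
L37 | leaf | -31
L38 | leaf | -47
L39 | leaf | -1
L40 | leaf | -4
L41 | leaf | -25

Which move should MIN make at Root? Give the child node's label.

B

E (MIN): min(3, -39) = -39
F (MIN): min(19, -3, 32, -13) = -13
G (MIN): min(20, 42, 34) = 20
A (MAX): max(-39, -13, 20) = 20
H (MIN): min(-29, -47) = -47
J (MIN): min(-17, 42) = -17
K (MIN): min(-10, -33, -38) = -38
B (MAX): max(-47, -17, -38) = -17
L (MIN): min(-14, 42, 26) = -14
M (MIN): min(29, 38, -16, 3) = -16
N (MIN): min(-18, -4, -27) = -27
C (MAX): max(-14, -16, -27) = -14
P (MIN): min(-10, 19, 21) = -10
Q (MIN): min(-4, 42, -44, 10) = -44
R (MIN): min(44, 46, -34, -31) = -34
S (MIN): min(-47, -1, -4, -25) = -47
D (MAX): max(-10, -44, -34, -47) = -10
Root (MIN): min(20, -17, -14, -10) = -17
MIN at Root wants the lowest of {A=20, B=-17, C=-14, D=-10}, so chooses B.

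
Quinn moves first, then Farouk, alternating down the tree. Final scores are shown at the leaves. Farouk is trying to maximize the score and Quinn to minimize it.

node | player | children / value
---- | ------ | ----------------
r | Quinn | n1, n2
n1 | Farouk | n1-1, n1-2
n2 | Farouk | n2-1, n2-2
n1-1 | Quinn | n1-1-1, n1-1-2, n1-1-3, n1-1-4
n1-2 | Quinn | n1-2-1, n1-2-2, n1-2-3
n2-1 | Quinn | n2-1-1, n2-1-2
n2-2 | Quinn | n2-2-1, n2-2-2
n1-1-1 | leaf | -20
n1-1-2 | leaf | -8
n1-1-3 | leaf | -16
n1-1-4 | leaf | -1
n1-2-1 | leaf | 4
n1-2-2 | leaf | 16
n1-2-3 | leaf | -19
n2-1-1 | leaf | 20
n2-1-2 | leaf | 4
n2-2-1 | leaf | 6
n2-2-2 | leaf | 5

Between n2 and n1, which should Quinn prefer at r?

n2-1 (Quinn): min(20, 4) = 4
n2-2 (Quinn): min(6, 5) = 5
n2 (Farouk): max(4, 5) = 5
n1-1 (Quinn): min(-20, -8, -16, -1) = -20
n1-2 (Quinn): min(4, 16, -19) = -19
n1 (Farouk): max(-20, -19) = -19
Quinn prefers the lower value; n2=5, n1=-19. n1 is better since -19 < 5.

n1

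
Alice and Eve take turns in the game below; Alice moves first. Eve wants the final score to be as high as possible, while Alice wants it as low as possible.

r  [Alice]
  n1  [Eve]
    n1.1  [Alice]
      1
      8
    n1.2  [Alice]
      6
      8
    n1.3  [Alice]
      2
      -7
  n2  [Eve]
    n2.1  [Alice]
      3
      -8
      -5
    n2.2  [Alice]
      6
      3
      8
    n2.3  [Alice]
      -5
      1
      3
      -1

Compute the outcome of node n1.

6

n1.1 (Alice): min(1, 8) = 1
n1.2 (Alice): min(6, 8) = 6
n1.3 (Alice): min(2, -7) = -7
n1 (Eve): max(1, 6, -7) = 6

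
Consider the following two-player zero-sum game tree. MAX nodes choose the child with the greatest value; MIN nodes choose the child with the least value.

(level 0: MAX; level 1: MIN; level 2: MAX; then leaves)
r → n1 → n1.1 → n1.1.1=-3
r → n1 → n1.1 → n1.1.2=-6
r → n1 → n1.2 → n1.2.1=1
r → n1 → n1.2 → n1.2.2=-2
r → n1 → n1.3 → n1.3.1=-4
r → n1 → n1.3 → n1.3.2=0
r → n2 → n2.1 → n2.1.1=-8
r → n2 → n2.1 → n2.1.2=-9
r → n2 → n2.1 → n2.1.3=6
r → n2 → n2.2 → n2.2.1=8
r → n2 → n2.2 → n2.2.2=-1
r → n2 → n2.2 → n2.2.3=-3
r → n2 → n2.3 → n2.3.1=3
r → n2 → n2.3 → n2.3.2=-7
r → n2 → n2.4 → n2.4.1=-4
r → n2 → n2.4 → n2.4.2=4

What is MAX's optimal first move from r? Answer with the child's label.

n1.1 (MAX): max(-3, -6) = -3
n1.2 (MAX): max(1, -2) = 1
n1.3 (MAX): max(-4, 0) = 0
n1 (MIN): min(-3, 1, 0) = -3
n2.1 (MAX): max(-8, -9, 6) = 6
n2.2 (MAX): max(8, -1, -3) = 8
n2.3 (MAX): max(3, -7) = 3
n2.4 (MAX): max(-4, 4) = 4
n2 (MIN): min(6, 8, 3, 4) = 3
r (MAX): max(-3, 3) = 3
MAX at r wants the highest of {n1=-3, n2=3}, so chooses n2.

n2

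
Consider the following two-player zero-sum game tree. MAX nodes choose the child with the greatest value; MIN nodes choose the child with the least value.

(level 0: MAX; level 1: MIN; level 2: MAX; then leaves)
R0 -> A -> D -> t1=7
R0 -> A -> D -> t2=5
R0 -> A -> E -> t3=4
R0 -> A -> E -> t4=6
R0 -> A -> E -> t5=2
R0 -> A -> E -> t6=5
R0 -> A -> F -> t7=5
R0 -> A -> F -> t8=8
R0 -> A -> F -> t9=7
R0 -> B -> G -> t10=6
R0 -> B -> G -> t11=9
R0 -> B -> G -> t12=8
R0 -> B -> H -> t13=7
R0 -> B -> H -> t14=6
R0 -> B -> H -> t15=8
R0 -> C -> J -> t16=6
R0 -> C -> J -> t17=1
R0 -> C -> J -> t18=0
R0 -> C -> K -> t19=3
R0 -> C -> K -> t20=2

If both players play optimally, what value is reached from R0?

D (MAX): max(7, 5) = 7
E (MAX): max(4, 6, 2, 5) = 6
F (MAX): max(5, 8, 7) = 8
A (MIN): min(7, 6, 8) = 6
G (MAX): max(6, 9, 8) = 9
H (MAX): max(7, 6, 8) = 8
B (MIN): min(9, 8) = 8
J (MAX): max(6, 1, 0) = 6
K (MAX): max(3, 2) = 3
C (MIN): min(6, 3) = 3
R0 (MAX): max(6, 8, 3) = 8

8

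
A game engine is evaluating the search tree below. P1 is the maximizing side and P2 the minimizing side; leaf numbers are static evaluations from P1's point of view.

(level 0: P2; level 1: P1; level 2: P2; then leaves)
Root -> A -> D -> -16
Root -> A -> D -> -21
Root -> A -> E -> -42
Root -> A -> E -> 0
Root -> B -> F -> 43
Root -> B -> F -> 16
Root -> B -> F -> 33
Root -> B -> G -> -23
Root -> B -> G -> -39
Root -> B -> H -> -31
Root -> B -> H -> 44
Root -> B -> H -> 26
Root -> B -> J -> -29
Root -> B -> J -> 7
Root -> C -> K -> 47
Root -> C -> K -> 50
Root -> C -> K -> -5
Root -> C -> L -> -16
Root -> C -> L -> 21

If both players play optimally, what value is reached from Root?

-21

D (P2): min(-16, -21) = -21
E (P2): min(-42, 0) = -42
A (P1): max(-21, -42) = -21
F (P2): min(43, 16, 33) = 16
G (P2): min(-23, -39) = -39
H (P2): min(-31, 44, 26) = -31
J (P2): min(-29, 7) = -29
B (P1): max(16, -39, -31, -29) = 16
K (P2): min(47, 50, -5) = -5
L (P2): min(-16, 21) = -16
C (P1): max(-5, -16) = -5
Root (P2): min(-21, 16, -5) = -21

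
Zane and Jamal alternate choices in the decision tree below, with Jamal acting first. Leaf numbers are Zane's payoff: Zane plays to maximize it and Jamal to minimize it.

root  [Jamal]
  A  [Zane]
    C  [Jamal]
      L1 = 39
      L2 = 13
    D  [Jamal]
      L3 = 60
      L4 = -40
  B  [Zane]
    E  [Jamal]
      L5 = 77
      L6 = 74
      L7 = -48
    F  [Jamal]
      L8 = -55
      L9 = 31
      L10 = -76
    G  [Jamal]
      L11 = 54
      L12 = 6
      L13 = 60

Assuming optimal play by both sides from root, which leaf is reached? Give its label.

L12

C (Jamal): min(39, 13) = 13
D (Jamal): min(60, -40) = -40
A (Zane): max(13, -40) = 13
E (Jamal): min(77, 74, -48) = -48
F (Jamal): min(-55, 31, -76) = -76
G (Jamal): min(54, 6, 60) = 6
B (Zane): max(-48, -76, 6) = 6
root (Jamal): min(13, 6) = 6
At root, Jamal picks B (lowest: 6).
At B, Zane picks G (highest: 6).
At G, Jamal picks L12 (lowest: 6).
Terminal value 6.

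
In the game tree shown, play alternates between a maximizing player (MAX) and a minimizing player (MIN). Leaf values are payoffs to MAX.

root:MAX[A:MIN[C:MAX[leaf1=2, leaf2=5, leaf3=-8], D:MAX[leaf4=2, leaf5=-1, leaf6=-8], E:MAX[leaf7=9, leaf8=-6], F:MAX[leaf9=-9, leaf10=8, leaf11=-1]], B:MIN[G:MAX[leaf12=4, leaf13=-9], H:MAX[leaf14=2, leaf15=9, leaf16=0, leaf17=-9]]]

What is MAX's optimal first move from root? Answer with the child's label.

C (MAX): max(2, 5, -8) = 5
D (MAX): max(2, -1, -8) = 2
E (MAX): max(9, -6) = 9
F (MAX): max(-9, 8, -1) = 8
A (MIN): min(5, 2, 9, 8) = 2
G (MAX): max(4, -9) = 4
H (MAX): max(2, 9, 0, -9) = 9
B (MIN): min(4, 9) = 4
root (MAX): max(2, 4) = 4
MAX at root wants the highest of {A=2, B=4}, so chooses B.

B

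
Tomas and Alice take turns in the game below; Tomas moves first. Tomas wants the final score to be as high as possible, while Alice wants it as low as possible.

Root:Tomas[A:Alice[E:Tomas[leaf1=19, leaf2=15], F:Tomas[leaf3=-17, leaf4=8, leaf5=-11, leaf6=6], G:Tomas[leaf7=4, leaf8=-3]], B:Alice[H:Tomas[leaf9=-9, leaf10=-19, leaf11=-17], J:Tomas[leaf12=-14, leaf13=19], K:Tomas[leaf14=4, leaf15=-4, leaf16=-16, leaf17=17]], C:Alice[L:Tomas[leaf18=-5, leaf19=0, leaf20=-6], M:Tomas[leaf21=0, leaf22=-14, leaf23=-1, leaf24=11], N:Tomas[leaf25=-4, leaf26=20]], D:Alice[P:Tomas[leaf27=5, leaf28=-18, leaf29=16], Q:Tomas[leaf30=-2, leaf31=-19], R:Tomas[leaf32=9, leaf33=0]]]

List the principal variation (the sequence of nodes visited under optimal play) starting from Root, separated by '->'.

Root -> A -> G -> leaf7

E (Tomas): max(19, 15) = 19
F (Tomas): max(-17, 8, -11, 6) = 8
G (Tomas): max(4, -3) = 4
A (Alice): min(19, 8, 4) = 4
H (Tomas): max(-9, -19, -17) = -9
J (Tomas): max(-14, 19) = 19
K (Tomas): max(4, -4, -16, 17) = 17
B (Alice): min(-9, 19, 17) = -9
L (Tomas): max(-5, 0, -6) = 0
M (Tomas): max(0, -14, -1, 11) = 11
N (Tomas): max(-4, 20) = 20
C (Alice): min(0, 11, 20) = 0
P (Tomas): max(5, -18, 16) = 16
Q (Tomas): max(-2, -19) = -2
R (Tomas): max(9, 0) = 9
D (Alice): min(16, -2, 9) = -2
Root (Tomas): max(4, -9, 0, -2) = 4
At Root, Tomas picks A (highest: 4).
At A, Alice picks G (lowest: 4).
At G, Tomas picks leaf7 (highest: 4).
Terminal value 4.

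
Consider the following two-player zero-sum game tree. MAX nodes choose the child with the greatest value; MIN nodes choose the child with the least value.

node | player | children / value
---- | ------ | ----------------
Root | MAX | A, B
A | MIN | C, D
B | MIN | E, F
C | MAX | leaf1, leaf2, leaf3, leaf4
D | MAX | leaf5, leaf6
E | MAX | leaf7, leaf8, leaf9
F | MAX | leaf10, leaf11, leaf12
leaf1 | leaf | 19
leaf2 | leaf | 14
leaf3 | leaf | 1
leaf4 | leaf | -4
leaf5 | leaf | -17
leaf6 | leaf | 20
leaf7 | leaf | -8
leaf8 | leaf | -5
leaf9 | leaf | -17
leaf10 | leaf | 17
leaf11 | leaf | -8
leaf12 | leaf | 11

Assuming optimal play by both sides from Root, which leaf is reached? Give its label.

leaf1

C (MAX): max(19, 14, 1, -4) = 19
D (MAX): max(-17, 20) = 20
A (MIN): min(19, 20) = 19
E (MAX): max(-8, -5, -17) = -5
F (MAX): max(17, -8, 11) = 17
B (MIN): min(-5, 17) = -5
Root (MAX): max(19, -5) = 19
At Root, MAX picks A (highest: 19).
At A, MIN picks C (lowest: 19).
At C, MAX picks leaf1 (highest: 19).
Terminal value 19.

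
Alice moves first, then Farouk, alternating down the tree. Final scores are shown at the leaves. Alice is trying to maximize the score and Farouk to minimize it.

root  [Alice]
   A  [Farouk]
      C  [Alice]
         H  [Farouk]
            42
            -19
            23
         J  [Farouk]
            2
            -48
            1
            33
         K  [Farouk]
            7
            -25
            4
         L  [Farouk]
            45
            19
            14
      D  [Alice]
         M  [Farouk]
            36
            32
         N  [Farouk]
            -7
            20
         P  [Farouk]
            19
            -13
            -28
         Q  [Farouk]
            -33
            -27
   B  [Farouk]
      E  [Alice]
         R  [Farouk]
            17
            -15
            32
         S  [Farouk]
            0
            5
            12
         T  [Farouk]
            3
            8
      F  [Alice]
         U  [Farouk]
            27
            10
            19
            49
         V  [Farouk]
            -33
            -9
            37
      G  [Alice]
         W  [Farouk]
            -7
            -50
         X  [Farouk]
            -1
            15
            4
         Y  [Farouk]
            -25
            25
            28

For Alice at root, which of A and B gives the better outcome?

A

H (Farouk): min(42, -19, 23) = -19
J (Farouk): min(2, -48, 1, 33) = -48
K (Farouk): min(7, -25, 4) = -25
L (Farouk): min(45, 19, 14) = 14
C (Alice): max(-19, -48, -25, 14) = 14
M (Farouk): min(36, 32) = 32
N (Farouk): min(-7, 20) = -7
P (Farouk): min(19, -13, -28) = -28
Q (Farouk): min(-33, -27) = -33
D (Alice): max(32, -7, -28, -33) = 32
A (Farouk): min(14, 32) = 14
R (Farouk): min(17, -15, 32) = -15
S (Farouk): min(0, 5, 12) = 0
T (Farouk): min(3, 8) = 3
E (Alice): max(-15, 0, 3) = 3
U (Farouk): min(27, 10, 19, 49) = 10
V (Farouk): min(-33, -9, 37) = -33
F (Alice): max(10, -33) = 10
W (Farouk): min(-7, -50) = -50
X (Farouk): min(-1, 15, 4) = -1
Y (Farouk): min(-25, 25, 28) = -25
G (Alice): max(-50, -1, -25) = -1
B (Farouk): min(3, 10, -1) = -1
Alice prefers the higher value; A=14, B=-1. A is better since 14 > -1.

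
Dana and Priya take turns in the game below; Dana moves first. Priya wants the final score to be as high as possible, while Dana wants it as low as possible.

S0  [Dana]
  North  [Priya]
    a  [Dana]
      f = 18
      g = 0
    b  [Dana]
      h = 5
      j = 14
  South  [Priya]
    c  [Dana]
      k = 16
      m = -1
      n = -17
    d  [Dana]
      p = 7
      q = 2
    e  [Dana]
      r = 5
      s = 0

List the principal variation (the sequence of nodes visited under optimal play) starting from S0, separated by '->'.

a (Dana): min(18, 0) = 0
b (Dana): min(5, 14) = 5
North (Priya): max(0, 5) = 5
c (Dana): min(16, -1, -17) = -17
d (Dana): min(7, 2) = 2
e (Dana): min(5, 0) = 0
South (Priya): max(-17, 2, 0) = 2
S0 (Dana): min(5, 2) = 2
At S0, Dana picks South (lowest: 2).
At South, Priya picks d (highest: 2).
At d, Dana picks q (lowest: 2).
Terminal value 2.

S0 -> South -> d -> q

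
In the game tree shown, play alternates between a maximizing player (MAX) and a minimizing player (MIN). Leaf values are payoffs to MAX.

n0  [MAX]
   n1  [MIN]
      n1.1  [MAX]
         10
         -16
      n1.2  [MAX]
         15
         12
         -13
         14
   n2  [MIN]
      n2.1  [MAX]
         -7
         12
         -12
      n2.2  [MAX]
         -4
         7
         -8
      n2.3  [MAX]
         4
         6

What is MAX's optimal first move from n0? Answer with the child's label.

n1

n1.1 (MAX): max(10, -16) = 10
n1.2 (MAX): max(15, 12, -13, 14) = 15
n1 (MIN): min(10, 15) = 10
n2.1 (MAX): max(-7, 12, -12) = 12
n2.2 (MAX): max(-4, 7, -8) = 7
n2.3 (MAX): max(4, 6) = 6
n2 (MIN): min(12, 7, 6) = 6
n0 (MAX): max(10, 6) = 10
MAX at n0 wants the highest of {n1=10, n2=6}, so chooses n1.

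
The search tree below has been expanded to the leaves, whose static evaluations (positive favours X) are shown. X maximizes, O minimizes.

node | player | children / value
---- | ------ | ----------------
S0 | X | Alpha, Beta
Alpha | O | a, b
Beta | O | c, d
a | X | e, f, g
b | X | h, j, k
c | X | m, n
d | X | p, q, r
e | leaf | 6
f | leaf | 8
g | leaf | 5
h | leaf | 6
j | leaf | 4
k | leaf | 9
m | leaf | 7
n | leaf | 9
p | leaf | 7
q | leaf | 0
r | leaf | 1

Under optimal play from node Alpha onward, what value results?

a (X): max(6, 8, 5) = 8
b (X): max(6, 4, 9) = 9
Alpha (O): min(8, 9) = 8

8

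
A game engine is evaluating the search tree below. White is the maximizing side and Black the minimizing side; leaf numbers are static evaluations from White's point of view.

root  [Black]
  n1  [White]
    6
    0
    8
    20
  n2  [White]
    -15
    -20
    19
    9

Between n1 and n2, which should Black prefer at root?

n1 (White): max(6, 0, 8, 20) = 20
n2 (White): max(-15, -20, 19, 9) = 19
Black prefers the lower value; n1=20, n2=19. n2 is better since 19 < 20.

n2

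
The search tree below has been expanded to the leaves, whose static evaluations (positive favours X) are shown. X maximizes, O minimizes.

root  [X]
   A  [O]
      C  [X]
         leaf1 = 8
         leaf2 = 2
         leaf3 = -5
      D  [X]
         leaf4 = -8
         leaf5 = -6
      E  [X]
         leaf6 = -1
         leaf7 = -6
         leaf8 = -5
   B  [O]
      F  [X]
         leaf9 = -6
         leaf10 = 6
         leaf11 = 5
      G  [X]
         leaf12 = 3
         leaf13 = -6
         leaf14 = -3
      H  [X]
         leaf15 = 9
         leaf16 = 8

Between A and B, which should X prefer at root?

C (X): max(8, 2, -5) = 8
D (X): max(-8, -6) = -6
E (X): max(-1, -6, -5) = -1
A (O): min(8, -6, -1) = -6
F (X): max(-6, 6, 5) = 6
G (X): max(3, -6, -3) = 3
H (X): max(9, 8) = 9
B (O): min(6, 3, 9) = 3
X prefers the higher value; A=-6, B=3. B is better since 3 > -6.

B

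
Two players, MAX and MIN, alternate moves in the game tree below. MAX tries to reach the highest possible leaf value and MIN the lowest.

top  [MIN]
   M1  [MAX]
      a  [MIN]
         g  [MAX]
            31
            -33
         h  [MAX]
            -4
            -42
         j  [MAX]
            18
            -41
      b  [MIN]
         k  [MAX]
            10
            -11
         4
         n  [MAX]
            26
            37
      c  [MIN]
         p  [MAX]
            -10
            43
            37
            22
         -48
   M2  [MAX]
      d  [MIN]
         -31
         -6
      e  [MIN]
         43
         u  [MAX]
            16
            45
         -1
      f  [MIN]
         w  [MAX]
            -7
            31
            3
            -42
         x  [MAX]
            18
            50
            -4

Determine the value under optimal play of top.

4

g (MAX): max(31, -33) = 31
h (MAX): max(-4, -42) = -4
j (MAX): max(18, -41) = 18
a (MIN): min(31, -4, 18) = -4
k (MAX): max(10, -11) = 10
n (MAX): max(26, 37) = 37
b (MIN): min(10, 4, 37) = 4
p (MAX): max(-10, 43, 37, 22) = 43
c (MIN): min(43, -48) = -48
M1 (MAX): max(-4, 4, -48) = 4
d (MIN): min(-31, -6) = -31
u (MAX): max(16, 45) = 45
e (MIN): min(43, 45, -1) = -1
w (MAX): max(-7, 31, 3, -42) = 31
x (MAX): max(18, 50, -4) = 50
f (MIN): min(31, 50) = 31
M2 (MAX): max(-31, -1, 31) = 31
top (MIN): min(4, 31) = 4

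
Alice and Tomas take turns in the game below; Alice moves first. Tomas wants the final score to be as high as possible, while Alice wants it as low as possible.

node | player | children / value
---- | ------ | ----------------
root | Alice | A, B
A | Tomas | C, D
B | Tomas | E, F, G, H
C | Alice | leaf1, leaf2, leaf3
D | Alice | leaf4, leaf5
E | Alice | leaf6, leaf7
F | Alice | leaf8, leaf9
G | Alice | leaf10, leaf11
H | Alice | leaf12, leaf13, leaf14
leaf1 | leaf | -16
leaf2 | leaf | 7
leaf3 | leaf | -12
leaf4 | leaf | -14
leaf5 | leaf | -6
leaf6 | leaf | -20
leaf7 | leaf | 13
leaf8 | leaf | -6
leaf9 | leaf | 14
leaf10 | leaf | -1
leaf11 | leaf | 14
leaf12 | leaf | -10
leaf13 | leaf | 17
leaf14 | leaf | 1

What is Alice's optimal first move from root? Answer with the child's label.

A

C (Alice): min(-16, 7, -12) = -16
D (Alice): min(-14, -6) = -14
A (Tomas): max(-16, -14) = -14
E (Alice): min(-20, 13) = -20
F (Alice): min(-6, 14) = -6
G (Alice): min(-1, 14) = -1
H (Alice): min(-10, 17, 1) = -10
B (Tomas): max(-20, -6, -1, -10) = -1
root (Alice): min(-14, -1) = -14
Alice at root wants the lowest of {A=-14, B=-1}, so chooses A.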